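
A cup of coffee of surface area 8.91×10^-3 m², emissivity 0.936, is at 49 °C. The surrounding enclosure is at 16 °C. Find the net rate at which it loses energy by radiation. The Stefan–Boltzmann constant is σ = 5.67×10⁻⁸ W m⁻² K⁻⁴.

Q ≈ 1.78 W

Convert: 49 °C = 322 K; 16 °C = 289 K.
Q = εσA(T⁴ − T_s⁴). T⁴ − T_s⁴ = (322)⁴ − (289)⁴ = 1.08×10^10 − 6.98×10^9 = 3.77×10^9 K⁴.
Q = 0.936 × 5.67×10⁻⁸ × 8.91×10^-3 × 3.77×10^9 = 1.78 W.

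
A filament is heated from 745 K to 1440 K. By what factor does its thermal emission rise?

P ∝ T⁴, so the ratio is (1440/745)⁴ = (1.933)⁴ = 14.0.

ratio ≈ 14.0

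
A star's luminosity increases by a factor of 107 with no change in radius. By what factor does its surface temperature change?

factor ≈ 3.22

P ∝ T⁴ ⇒ T ∝ P^(1/4), so T scales by (107)^(1/4) = 3.22.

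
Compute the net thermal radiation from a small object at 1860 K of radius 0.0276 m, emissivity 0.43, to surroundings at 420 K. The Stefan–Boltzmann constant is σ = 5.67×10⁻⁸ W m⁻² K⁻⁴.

A = 4πr² = 4π × (0.0276)² = 9.57×10^-3 m².
Q = εσA(T⁴ − T_s⁴). T⁴ − T_s⁴ = (1860)⁴ − (420)⁴ = 1.20×10^13 − 3.11×10^10 = 1.19×10^13 K⁴.
Q = 0.43 × 5.67×10⁻⁸ × 9.57×10^-3 × 1.19×10^13 = 2790 W.

Q ≈ 2790 W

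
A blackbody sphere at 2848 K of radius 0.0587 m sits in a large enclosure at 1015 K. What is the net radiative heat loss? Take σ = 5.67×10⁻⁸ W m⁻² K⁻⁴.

Q ≈ 1.59×10^5 W

A = 4πr² = 4π × (0.0587)² = 0.0433 m².
Q = σA(T⁴ − T_s⁴). T⁴ − T_s⁴ = (2848)⁴ − (1015)⁴ = 6.58×10^13 − 1.06×10^12 = 6.47×10^13 K⁴.
Q = 5.67×10⁻⁸ × 0.0433 × 6.47×10^13 = 1.59×10^5 W.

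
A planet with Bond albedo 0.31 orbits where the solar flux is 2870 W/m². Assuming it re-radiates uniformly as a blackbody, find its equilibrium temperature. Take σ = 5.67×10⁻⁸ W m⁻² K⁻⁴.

T ≈ 306 K

Power absorbed = (1−a)S·πR²; power emitted = 4πR²σT⁴. Equating and cancelling πR²:
T = ((1−a)S / 4σ)^(1/4) = (1980 / (4 × 5.67×10⁻⁸))^(1/4) = (8.73×10^9)^(1/4).
T = 306 K.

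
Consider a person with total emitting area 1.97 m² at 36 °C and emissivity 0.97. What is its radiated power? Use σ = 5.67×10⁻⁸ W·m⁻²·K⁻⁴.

P ≈ 988 W

36 °C = 309 K.
Stefan–Boltzmann: P = εσAT⁴ = 0.97 × 5.67×10⁻⁸ × 1.97 × (309)⁴ = 0.97 × 5.67×10⁻⁸ × 1.97 × 9.12×10^9.
P = 988 W.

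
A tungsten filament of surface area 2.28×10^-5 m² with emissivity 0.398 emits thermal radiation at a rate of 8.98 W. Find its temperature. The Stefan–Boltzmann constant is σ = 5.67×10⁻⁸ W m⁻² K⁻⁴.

From P = εσAT⁴, T = (P / εσA)^(1/4) = (8.98 / (0.398 × 5.67×10⁻⁸ × 2.28×10^-5))^(1/4).
T = (1.75×10^13)^(1/4) = 2040 K.

T ≈ 2040 K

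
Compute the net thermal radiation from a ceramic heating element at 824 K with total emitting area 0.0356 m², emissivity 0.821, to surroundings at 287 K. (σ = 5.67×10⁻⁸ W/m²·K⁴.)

Q = εσA(T⁴ − T_s⁴). T⁴ − T_s⁴ = (824)⁴ − (287)⁴ = 4.61×10^11 − 6.78×10^9 = 4.54×10^11 K⁴.
Q = 0.821 × 5.67×10⁻⁸ × 0.0356 × 4.54×10^11 = 753 W.

Q ≈ 753 W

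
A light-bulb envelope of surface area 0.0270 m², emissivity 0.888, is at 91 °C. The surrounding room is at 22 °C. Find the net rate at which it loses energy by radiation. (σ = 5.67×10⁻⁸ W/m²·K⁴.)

Convert: 91 °C = 364 K; 22 °C = 295 K.
Q = εσA(T⁴ − T_s⁴). T⁴ − T_s⁴ = (364)⁴ − (295)⁴ = 1.76×10^10 − 7.57×10^9 = 9.98×10^9 K⁴.
Q = 0.888 × 5.67×10⁻⁸ × 0.0270 × 9.98×10^9 = 13.6 W.

Q ≈ 13.6 W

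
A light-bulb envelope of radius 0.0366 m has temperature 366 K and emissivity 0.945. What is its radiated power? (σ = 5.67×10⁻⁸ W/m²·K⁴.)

P ≈ 16.2 W

A = 4πr² = 4π × (0.0366)² = 0.0168 m².
Stefan–Boltzmann: P = εσAT⁴ = 0.945 × 5.67×10⁻⁸ × 0.0168 × (366)⁴ = 0.945 × 5.67×10⁻⁸ × 0.0168 × 1.79×10^10.
P = 16.2 W.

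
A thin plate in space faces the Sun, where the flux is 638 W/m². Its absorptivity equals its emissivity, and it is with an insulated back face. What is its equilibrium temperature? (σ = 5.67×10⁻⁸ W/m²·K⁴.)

Absorbed flux αS = emitted flux εσT⁴ (one radiating face); with α = ε, T = (S/σ)^(1/4).
T = (638 / 5.67×10⁻⁸)^(1/4) = (1.13×10^10)^(1/4).
T = 326 K.

T ≈ 326 K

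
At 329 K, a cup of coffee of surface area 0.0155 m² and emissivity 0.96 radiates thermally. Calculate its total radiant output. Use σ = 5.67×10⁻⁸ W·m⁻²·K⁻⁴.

P ≈ 9.88 W

P = εσAT⁴ = 0.96 × 5.67×10⁻⁸ × 0.0155 × (329)⁴ = 0.96 × 5.67×10⁻⁸ × 0.0155 × 1.17×10^10.
P = 9.88 W.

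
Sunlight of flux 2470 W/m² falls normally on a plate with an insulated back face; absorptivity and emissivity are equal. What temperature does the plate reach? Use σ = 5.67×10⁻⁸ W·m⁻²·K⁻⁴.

Absorbed flux αS = emitted flux εσT⁴ (one radiating face); with α = ε, T = (S/σ)^(1/4).
T = (2470 / 5.67×10⁻⁸)^(1/4) = (4.36×10^10)^(1/4).
T = 457 K.

T ≈ 457 K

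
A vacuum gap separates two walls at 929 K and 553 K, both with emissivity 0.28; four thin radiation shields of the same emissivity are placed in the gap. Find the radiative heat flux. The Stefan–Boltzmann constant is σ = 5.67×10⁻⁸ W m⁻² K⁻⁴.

Each of the 5 gaps contributes resistance (2/ε − 1) = 2/0.28 − 1 = 6.143; total = 30.71.
q = σ(T₁⁴ − T₂⁴) / 30.71 = 5.67×10⁻⁸ × 6.51×10^11 / 30.71 = 1200 W/m².

q ≈ 1200 W/m²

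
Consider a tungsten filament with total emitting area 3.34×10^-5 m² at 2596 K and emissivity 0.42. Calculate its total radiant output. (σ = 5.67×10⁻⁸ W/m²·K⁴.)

P ≈ 36.1 W

P = εσAT⁴ = 0.42 × 5.67×10⁻⁸ × 3.34×10^-5 × (2596)⁴ = 0.42 × 5.67×10⁻⁸ × 3.34×10^-5 × 4.54×10^13.
P = 36.1 W.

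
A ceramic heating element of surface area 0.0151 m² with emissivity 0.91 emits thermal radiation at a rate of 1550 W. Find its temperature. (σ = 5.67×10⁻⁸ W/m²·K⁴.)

T ≈ 1190 K

From P = εσAT⁴, T = (P / εσA)^(1/4) = (1550 / (0.91 × 5.67×10⁻⁸ × 0.0151))^(1/4).
T = (1.99×10^12)^(1/4) = 1190 K.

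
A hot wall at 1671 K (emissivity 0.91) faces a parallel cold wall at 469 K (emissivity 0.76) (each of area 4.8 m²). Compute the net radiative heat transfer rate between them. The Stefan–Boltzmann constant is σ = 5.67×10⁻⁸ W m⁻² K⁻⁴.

Q ≈ 1.49×10^6 W

For two large parallel gray plates, q = σ(T₁⁴ − T₂⁴) / (1/ε₁ + 1/ε₂ − 1).
1/ε₁ + 1/ε₂ − 1 = 1/0.91 + 1/0.76 − 1 = 1.415.
T₁⁴ − T₂⁴ = 7.80×10^12 − 4.84×10^10 = 7.75×10^12 K⁴.
q = 5.67×10⁻⁸ × 7.75×10^12 / 1.415 = 3.11×10^5 W/m².
Q = q·A = 3.11×10^5 × 4.8 = 1.49×10^6 W.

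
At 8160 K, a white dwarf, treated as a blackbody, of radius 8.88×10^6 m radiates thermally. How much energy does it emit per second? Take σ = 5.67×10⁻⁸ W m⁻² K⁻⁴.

P ≈ 2.49×10^23 W

A = 4πr² = 4π × (8.88×10^6)² = 9.91×10^14 m².
P = σAT⁴ = 5.67×10⁻⁸ × 9.91×10^14 × (8160)⁴ = 5.67×10⁻⁸ × 9.91×10^14 × 4.43×10^15.
P = 2.49×10^23 W.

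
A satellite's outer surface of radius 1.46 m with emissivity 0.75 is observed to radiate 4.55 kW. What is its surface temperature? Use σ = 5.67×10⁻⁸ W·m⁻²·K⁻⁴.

T ≈ 251 K

A = 4πr² = 4π × (1.46)² = 26.8 m².
From P = εσAT⁴, T = (P / εσA)^(1/4) = (4550 / (0.75 × 5.67×10⁻⁸ × 26.8))^(1/4).
T = (3.99×10^9)^(1/4) = 251 K.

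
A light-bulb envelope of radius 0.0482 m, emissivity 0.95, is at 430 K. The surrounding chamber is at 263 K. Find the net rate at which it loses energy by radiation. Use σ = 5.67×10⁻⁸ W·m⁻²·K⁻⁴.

Q ≈ 46.2 W

A = 4πr² = 4π × (0.0482)² = 0.0292 m².
Q = εσA(T⁴ − T_s⁴). T⁴ − T_s⁴ = (430)⁴ − (263)⁴ = 3.42×10^10 − 4.78×10^9 = 2.94×10^10 K⁴.
Q = 0.95 × 5.67×10⁻⁸ × 0.0292 × 2.94×10^10 = 46.2 W.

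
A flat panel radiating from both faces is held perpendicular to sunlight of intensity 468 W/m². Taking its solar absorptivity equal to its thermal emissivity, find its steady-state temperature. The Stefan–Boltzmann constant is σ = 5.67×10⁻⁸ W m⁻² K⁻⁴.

T ≈ 253 K

Absorbed flux αS = emitted flux 2εσT⁴ per unit area; with α = ε this gives T = (S/2σ)^(1/4).
T = (468 / (2 × 5.67×10⁻⁸))^(1/4) = (4.13×10^9)^(1/4).
T = 253 K.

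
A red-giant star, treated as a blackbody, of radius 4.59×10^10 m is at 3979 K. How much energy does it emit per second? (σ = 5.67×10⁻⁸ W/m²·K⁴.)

P ≈ 3.76×10^29 W

A = 4πr² = 4π × (4.59×10^10)² = 2.65×10^22 m².
P = σAT⁴ = 5.67×10⁻⁸ × 2.65×10^22 × (3979)⁴ = 5.67×10⁻⁸ × 2.65×10^22 × 2.51×10^14.
P = 3.76×10^29 W.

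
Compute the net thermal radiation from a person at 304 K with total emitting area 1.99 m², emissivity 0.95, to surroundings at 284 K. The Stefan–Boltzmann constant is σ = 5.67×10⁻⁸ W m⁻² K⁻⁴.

Q ≈ 218 W

Q = εσA(T⁴ − T_s⁴). T⁴ − T_s⁴ = (304)⁴ − (284)⁴ = 8.54×10^9 − 6.51×10^9 = 2.04×10^9 K⁴.
Q = 0.95 × 5.67×10⁻⁸ × 1.99 × 2.04×10^9 = 218 W.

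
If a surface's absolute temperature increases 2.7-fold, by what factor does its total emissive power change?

P ∝ T⁴, so the power scales as (2.7)⁴ = 53.1.

factor ≈ 53.1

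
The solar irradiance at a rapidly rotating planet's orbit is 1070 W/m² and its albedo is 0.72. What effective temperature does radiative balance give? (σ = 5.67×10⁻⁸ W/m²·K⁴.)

T ≈ 191 K

Power absorbed = (1−a)S·πR²; power emitted = 4πR²σT⁴. Equating and cancelling πR²:
T = ((1−a)S / 4σ)^(1/4) = (300 / (4 × 5.67×10⁻⁸))^(1/4) = (1.32×10^9)^(1/4).
T = 191 K.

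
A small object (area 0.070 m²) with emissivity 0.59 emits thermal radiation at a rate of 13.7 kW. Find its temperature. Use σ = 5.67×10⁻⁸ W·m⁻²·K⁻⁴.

T ≈ 1560 K

From P = εσAT⁴, T = (P / εσA)^(1/4) = (13700 / (0.59 × 5.67×10⁻⁸ × 0.0700))^(1/4).
T = (5.85×10^12)^(1/4) = 1560 K.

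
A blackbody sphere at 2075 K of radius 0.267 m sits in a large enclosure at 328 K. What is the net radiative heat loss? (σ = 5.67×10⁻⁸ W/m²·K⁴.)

A = 4πr² = 4π × (0.267)² = 0.896 m².
Q = σA(T⁴ − T_s⁴). T⁴ − T_s⁴ = (2075)⁴ − (328)⁴ = 1.85×10^13 − 1.16×10^10 = 1.85×10^13 K⁴.
Q = 5.67×10⁻⁸ × 0.896 × 1.85×10^13 = 9.41×10^5 W.

Q ≈ 9.41×10^5 W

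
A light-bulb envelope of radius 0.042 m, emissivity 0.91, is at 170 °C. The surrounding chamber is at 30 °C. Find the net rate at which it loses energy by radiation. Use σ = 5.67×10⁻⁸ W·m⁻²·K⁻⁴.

A = 4πr² = 4π × (0.042)² = 0.0222 m².
Convert: 170 °C = 443 K; 30 °C = 303 K.
Q = εσA(T⁴ − T_s⁴). T⁴ − T_s⁴ = (443)⁴ − (303)⁴ = 3.85×10^10 − 8.43×10^9 = 3.01×10^10 K⁴.
Q = 0.91 × 5.67×10⁻⁸ × 0.0222 × 3.01×10^10 = 34.4 W.

Q ≈ 34.4 W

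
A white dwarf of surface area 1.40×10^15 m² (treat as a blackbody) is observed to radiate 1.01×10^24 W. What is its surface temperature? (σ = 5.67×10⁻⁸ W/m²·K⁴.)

T ≈ 10600 K

From P = σAT⁴, T = (P / σA)^(1/4) = (1.01×10^24 / (5.67×10⁻⁸ × 1.40×10^15))^(1/4).
T = (1.27×10^16)^(1/4) = 10600 K.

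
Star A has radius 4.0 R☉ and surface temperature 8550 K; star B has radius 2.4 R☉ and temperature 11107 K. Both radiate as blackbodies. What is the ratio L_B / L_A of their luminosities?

L_B/L_A ≈ 1.03

L = 4πR²σT⁴ ∝ R²T⁴, so L_B/L_A = (2.4/4.0)² × (11107/8550)⁴ = 0.360 × 2.85 = 1.03.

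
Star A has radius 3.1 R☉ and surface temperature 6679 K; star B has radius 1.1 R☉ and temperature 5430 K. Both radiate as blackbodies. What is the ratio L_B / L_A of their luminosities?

L = 4πR²σT⁴ ∝ R²T⁴, so L_B/L_A = (1.1/3.1)² × (5430/6679)⁴ = 0.126 × 0.437 = 0.0550.

L_B/L_A ≈ 0.0550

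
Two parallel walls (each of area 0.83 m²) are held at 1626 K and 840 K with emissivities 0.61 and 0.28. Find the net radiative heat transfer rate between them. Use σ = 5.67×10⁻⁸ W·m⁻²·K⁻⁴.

Q ≈ 72600 W

For two large parallel gray plates, q = σ(T₁⁴ − T₂⁴) / (1/ε₁ + 1/ε₂ − 1).
1/ε₁ + 1/ε₂ − 1 = 1/0.61 + 1/0.28 − 1 = 4.211.
T₁⁴ − T₂⁴ = 6.99×10^12 − 4.98×10^11 = 6.49×10^12 K⁴.
q = 5.67×10⁻⁸ × 6.49×10^12 / 4.211 = 87400 W/m².
Q = q·A = 87400 × 0.83 = 72600 W.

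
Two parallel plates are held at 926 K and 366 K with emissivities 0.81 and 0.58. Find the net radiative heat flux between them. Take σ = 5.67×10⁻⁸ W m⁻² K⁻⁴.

q ≈ 20800 W/m²

For two large parallel gray plates, q = σ(T₁⁴ − T₂⁴) / (1/ε₁ + 1/ε₂ − 1).
1/ε₁ + 1/ε₂ − 1 = 1/0.81 + 1/0.58 − 1 = 1.959.
T₁⁴ − T₂⁴ = 7.35×10^11 − 1.79×10^10 = 7.17×10^11 K⁴.
q = 5.67×10⁻⁸ × 7.17×10^11 / 1.959 = 20800 W/m².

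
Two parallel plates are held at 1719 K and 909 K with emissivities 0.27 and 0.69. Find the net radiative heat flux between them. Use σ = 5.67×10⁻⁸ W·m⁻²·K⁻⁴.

q ≈ 1.10×10^5 W/m²

For two large parallel gray plates, q = σ(T₁⁴ − T₂⁴) / (1/ε₁ + 1/ε₂ − 1).
1/ε₁ + 1/ε₂ − 1 = 1/0.27 + 1/0.69 − 1 = 4.153.
T₁⁴ − T₂⁴ = 8.73×10^12 − 6.83×10^11 = 8.05×10^12 K⁴.
q = 5.67×10⁻⁸ × 8.05×10^12 / 4.153 = 1.10×10^5 W/m².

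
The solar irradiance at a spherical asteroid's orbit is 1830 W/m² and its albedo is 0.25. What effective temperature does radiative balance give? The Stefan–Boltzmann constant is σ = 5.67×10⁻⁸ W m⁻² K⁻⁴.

Power absorbed = (1−a)S·πR²; power emitted = 4πR²σT⁴. Equating and cancelling πR²:
T = ((1−a)S / 4σ)^(1/4) = (1370 / (4 × 5.67×10⁻⁸))^(1/4) = (6.05×10^9)^(1/4).
T = 279 K.

T ≈ 279 K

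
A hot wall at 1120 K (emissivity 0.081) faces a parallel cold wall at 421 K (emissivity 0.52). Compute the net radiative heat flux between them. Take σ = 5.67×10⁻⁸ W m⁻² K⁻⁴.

For two large parallel gray plates, q = σ(T₁⁴ − T₂⁴) / (1/ε₁ + 1/ε₂ − 1).
1/ε₁ + 1/ε₂ − 1 = 1/0.081 + 1/0.52 − 1 = 13.27.
T₁⁴ − T₂⁴ = 1.57×10^12 − 3.14×10^10 = 1.54×10^12 K⁴.
q = 5.67×10⁻⁸ × 1.54×10^12 / 13.27 = 6590 W/m².

q ≈ 6590 W/m²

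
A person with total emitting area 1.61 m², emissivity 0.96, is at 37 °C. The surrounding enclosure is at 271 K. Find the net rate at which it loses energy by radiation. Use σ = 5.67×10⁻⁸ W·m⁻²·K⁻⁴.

Convert: 37 °C = 310 K.
Q = εσA(T⁴ − T_s⁴). T⁴ − T_s⁴ = (310)⁴ − (271)⁴ = 9.24×10^9 − 5.39×10^9 = 3.84×10^9 K⁴.
Q = 0.96 × 5.67×10⁻⁸ × 1.61 × 3.84×10^9 = 337 W.

Q ≈ 337 W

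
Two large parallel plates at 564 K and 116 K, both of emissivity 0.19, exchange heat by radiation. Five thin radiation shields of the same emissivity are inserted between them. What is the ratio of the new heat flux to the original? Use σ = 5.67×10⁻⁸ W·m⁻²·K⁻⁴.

ratio ≈ 0.167

With N identical shields there are N+1 = 6 gaps in series, each with the same radiative resistance, so the flux falls to 1/(N+1) of its unshielded value.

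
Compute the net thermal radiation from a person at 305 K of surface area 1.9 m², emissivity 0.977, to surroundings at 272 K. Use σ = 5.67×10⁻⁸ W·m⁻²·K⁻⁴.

Q ≈ 335 W

Q = εσA(T⁴ − T_s⁴). T⁴ − T_s⁴ = (305)⁴ − (272)⁴ = 8.65×10^9 − 5.47×10^9 = 3.18×10^9 K⁴.
Q = 0.977 × 5.67×10⁻⁸ × 1.90 × 3.18×10^9 = 335 W.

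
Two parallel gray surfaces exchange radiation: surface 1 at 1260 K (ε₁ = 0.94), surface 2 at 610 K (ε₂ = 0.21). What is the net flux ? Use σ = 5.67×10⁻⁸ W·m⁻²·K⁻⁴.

For two large parallel gray plates, q = σ(T₁⁴ − T₂⁴) / (1/ε₁ + 1/ε₂ − 1).
1/ε₁ + 1/ε₂ − 1 = 1/0.94 + 1/0.21 − 1 = 4.826.
T₁⁴ − T₂⁴ = 2.52×10^12 − 1.38×10^11 = 2.38×10^12 K⁴.
q = 5.67×10⁻⁸ × 2.38×10^12 / 4.826 = 28000 W/m².

q ≈ 28000 W/m²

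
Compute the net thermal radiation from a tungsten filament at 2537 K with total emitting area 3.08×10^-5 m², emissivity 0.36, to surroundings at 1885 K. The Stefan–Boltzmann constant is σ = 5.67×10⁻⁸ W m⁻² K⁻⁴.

Q = εσA(T⁴ − T_s⁴). T⁴ − T_s⁴ = (2537)⁴ − (1885)⁴ = 4.14×10^13 − 1.26×10^13 = 2.88×10^13 K⁴.
Q = 0.36 × 5.67×10⁻⁸ × 3.08×10^-5 × 2.88×10^13 = 18.1 W.

Q ≈ 18.1 W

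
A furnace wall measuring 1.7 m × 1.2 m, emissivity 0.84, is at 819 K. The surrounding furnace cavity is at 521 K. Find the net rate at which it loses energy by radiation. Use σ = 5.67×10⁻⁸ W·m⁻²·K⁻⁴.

A = 1.7 × 1.2 = 2.04 m².
Q = εσA(T⁴ − T_s⁴). T⁴ − T_s⁴ = (819)⁴ − (521)⁴ = 4.50×10^11 − 7.37×10^10 = 3.76×10^11 K⁴.
Q = 0.84 × 5.67×10⁻⁸ × 2.04 × 3.76×10^11 = 36600 W.

Q ≈ 36600 W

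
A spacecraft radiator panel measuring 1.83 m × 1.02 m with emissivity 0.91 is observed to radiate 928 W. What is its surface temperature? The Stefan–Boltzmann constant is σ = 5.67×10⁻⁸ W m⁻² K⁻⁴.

A = 1.83 × 1.02 = 1.87 m².
From P = εσAT⁴, T = (P / εσA)^(1/4) = (928 / (0.91 × 5.67×10⁻⁸ × 1.87))^(1/4).
T = (9.64×10^9)^(1/4) = 313 K.

T ≈ 313 K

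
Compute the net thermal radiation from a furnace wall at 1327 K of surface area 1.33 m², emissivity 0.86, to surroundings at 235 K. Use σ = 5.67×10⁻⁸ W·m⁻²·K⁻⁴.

Q = εσA(T⁴ − T_s⁴). T⁴ − T_s⁴ = (1327)⁴ − (235)⁴ = 3.10×10^12 − 3.05×10^9 = 3.10×10^12 K⁴.
Q = 0.86 × 5.67×10⁻⁸ × 1.33 × 3.10×10^12 = 2.01×10^5 W.

Q ≈ 2.01×10^5 W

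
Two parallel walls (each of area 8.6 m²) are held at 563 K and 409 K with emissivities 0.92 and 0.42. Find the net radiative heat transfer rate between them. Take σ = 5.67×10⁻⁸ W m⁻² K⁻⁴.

Q ≈ 14300 W

For two large parallel gray plates, q = σ(T₁⁴ − T₂⁴) / (1/ε₁ + 1/ε₂ − 1).
1/ε₁ + 1/ε₂ − 1 = 1/0.92 + 1/0.42 − 1 = 2.468.
T₁⁴ − T₂⁴ = 1.00×10^11 − 2.80×10^10 = 7.25×10^10 K⁴.
q = 5.67×10⁻⁸ × 7.25×10^10 / 2.468 = 1670 W/m².
Q = q·A = 1670 × 8.6 = 14300 W.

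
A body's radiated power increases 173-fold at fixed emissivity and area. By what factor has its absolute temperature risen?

P ∝ T⁴ ⇒ T ∝ P^(1/4), so T scales by (173)^(1/4) = 3.63.

factor ≈ 3.63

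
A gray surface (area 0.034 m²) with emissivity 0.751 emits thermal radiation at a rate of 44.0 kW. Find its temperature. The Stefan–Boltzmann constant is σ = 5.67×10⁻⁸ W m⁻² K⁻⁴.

T ≈ 2350 K

From P = εσAT⁴, T = (P / εσA)^(1/4) = (44000 / (0.751 × 5.67×10⁻⁸ × 0.0340))^(1/4).
T = (3.04×10^13)^(1/4) = 2350 K.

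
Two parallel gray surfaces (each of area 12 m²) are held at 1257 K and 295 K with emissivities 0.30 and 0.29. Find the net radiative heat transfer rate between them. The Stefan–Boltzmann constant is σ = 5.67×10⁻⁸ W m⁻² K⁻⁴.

For two large parallel gray plates, q = σ(T₁⁴ − T₂⁴) / (1/ε₁ + 1/ε₂ − 1).
1/ε₁ + 1/ε₂ − 1 = 1/0.30 + 1/0.29 − 1 = 5.782.
T₁⁴ − T₂⁴ = 2.50×10^12 − 7.57×10^9 = 2.49×10^12 K⁴.
q = 5.67×10⁻⁸ × 2.49×10^12 / 5.782 = 24400 W/m².
Q = q·A = 24400 × 12 = 2.93×10^5 W.

Q ≈ 2.93×10^5 W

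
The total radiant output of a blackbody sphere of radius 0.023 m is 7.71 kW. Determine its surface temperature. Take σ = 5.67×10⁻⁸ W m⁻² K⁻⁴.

A = 4πr² = 4π × (0.023)² = 6.65×10^-3 m².
From P = σAT⁴, T = (P / σA)^(1/4) = (7710 / (5.67×10⁻⁸ × 6.65×10^-3))^(1/4).
T = (2.05×10^13)^(1/4) = 2130 K.

T ≈ 2130 K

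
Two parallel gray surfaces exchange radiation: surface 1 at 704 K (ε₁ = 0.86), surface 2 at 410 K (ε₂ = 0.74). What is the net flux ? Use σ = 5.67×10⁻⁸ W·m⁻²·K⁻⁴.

For two large parallel gray plates, q = σ(T₁⁴ − T₂⁴) / (1/ε₁ + 1/ε₂ − 1).
1/ε₁ + 1/ε₂ − 1 = 1/0.86 + 1/0.74 − 1 = 1.514.
T₁⁴ − T₂⁴ = 2.46×10^11 − 2.83×10^10 = 2.17×10^11 K⁴.
q = 5.67×10⁻⁸ × 2.17×10^11 / 1.514 = 8140 W/m².

q ≈ 8140 W/m²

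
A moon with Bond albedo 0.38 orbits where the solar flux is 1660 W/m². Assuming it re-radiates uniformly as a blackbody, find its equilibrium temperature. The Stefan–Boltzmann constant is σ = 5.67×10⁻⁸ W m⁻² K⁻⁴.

T ≈ 260 K

Power absorbed = (1−a)S·πR²; power emitted = 4πR²σT⁴. Equating and cancelling πR²:
T = ((1−a)S / 4σ)^(1/4) = (1030 / (4 × 5.67×10⁻⁸))^(1/4) = (4.54×10^9)^(1/4).
T = 260 K.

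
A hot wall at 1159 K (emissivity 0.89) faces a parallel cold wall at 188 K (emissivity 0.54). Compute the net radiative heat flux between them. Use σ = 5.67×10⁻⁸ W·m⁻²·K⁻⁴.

q ≈ 51800 W/m²

For two large parallel gray plates, q = σ(T₁⁴ − T₂⁴) / (1/ε₁ + 1/ε₂ − 1).
1/ε₁ + 1/ε₂ − 1 = 1/0.89 + 1/0.54 − 1 = 1.975.
T₁⁴ − T₂⁴ = 1.80×10^12 − 1.25×10^9 = 1.80×10^12 K⁴.
q = 5.67×10⁻⁸ × 1.80×10^12 / 1.975 = 51800 W/m².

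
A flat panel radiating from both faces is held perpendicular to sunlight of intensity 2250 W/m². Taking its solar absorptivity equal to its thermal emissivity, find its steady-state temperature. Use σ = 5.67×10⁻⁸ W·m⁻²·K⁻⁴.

T ≈ 375 K

Absorbed flux αS = emitted flux 2εσT⁴ per unit area; with α = ε this gives T = (S/2σ)^(1/4).
T = (2250 / (2 × 5.67×10⁻⁸))^(1/4) = (1.98×10^10)^(1/4).
T = 375 K.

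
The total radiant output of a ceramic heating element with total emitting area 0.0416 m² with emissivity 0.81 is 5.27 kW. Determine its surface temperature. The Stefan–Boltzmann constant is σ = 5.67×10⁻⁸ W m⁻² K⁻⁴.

T ≈ 1290 K

From P = εσAT⁴, T = (P / εσA)^(1/4) = (5270 / (0.81 × 5.67×10⁻⁸ × 0.0416))^(1/4).
T = (2.76×10^12)^(1/4) = 1290 K.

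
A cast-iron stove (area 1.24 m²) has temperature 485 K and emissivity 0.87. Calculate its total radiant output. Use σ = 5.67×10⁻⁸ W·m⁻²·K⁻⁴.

P ≈ 3380 W

P = εσAT⁴ = 0.87 × 5.67×10⁻⁸ × 1.24 × (485)⁴ = 0.87 × 5.67×10⁻⁸ × 1.24 × 5.53×10^10.
P = 3380 W.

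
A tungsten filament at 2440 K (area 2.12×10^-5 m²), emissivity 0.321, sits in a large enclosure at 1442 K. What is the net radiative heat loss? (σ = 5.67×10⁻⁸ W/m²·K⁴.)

Q = εσA(T⁴ − T_s⁴). T⁴ − T_s⁴ = (2440)⁴ − (1442)⁴ = 3.54×10^13 − 4.32×10^12 = 3.11×10^13 K⁴.
Q = 0.321 × 5.67×10⁻⁸ × 2.12×10^-5 × 3.11×10^13 = 12.0 W.

Q ≈ 12.0 W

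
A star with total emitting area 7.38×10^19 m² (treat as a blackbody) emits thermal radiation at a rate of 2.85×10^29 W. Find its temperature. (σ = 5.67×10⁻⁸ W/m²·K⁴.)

T ≈ 16200 K

From P = σAT⁴, T = (P / σA)^(1/4) = (2.85×10^29 / (5.67×10⁻⁸ × 7.38×10^19))^(1/4).
T = (6.81×10^16)^(1/4) = 16200 K.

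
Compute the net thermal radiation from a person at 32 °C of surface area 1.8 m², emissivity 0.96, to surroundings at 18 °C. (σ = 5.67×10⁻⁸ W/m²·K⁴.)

Convert: 32 °C = 305 K; 18 °C = 291 K.
Q = εσA(T⁴ − T_s⁴). T⁴ − T_s⁴ = (305)⁴ − (291)⁴ = 8.65×10^9 − 7.17×10^9 = 1.48×10^9 K⁴.
Q = 0.96 × 5.67×10⁻⁸ × 1.80 × 1.48×10^9 = 145 W.

Q ≈ 145 W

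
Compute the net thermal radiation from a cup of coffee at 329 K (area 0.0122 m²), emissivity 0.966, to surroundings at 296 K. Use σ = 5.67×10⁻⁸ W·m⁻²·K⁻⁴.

Q ≈ 2.70 W

Q = εσA(T⁴ − T_s⁴). T⁴ − T_s⁴ = (329)⁴ − (296)⁴ = 1.17×10^10 − 7.68×10^9 = 4.04×10^9 K⁴.
Q = 0.966 × 5.67×10⁻⁸ × 0.0122 × 4.04×10^9 = 2.70 W.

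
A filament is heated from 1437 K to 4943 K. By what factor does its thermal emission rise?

P ∝ T⁴, so the ratio is (4943/1437)⁴ = (3.440)⁴ = 140.

ratio ≈ 140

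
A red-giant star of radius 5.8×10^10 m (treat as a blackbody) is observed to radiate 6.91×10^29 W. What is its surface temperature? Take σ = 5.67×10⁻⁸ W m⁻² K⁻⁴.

T ≈ 4120 K

A = 4πr² = 4π × (5.8×10^10)² = 4.23×10^22 m².
From P = σAT⁴, T = (P / σA)^(1/4) = (6.91×10^29 / (5.67×10⁻⁸ × 4.23×10^22))^(1/4).
T = (2.88×10^14)^(1/4) = 4120 K.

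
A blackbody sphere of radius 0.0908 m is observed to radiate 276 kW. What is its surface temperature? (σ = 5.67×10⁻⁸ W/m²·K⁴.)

T ≈ 2620 K

A = 4πr² = 4π × (0.0908)² = 0.104 m².
From P = σAT⁴, T = (P / σA)^(1/4) = (2.76×10^5 / (5.67×10⁻⁸ × 0.104))^(1/4).
T = (4.70×10^13)^(1/4) = 2620 K.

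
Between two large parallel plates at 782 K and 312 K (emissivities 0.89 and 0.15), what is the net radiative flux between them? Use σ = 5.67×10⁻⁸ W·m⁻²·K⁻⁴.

q ≈ 3040 W/m²

For two large parallel gray plates, q = σ(T₁⁴ − T₂⁴) / (1/ε₁ + 1/ε₂ − 1).
1/ε₁ + 1/ε₂ − 1 = 1/0.89 + 1/0.15 − 1 = 6.790.
T₁⁴ − T₂⁴ = 3.74×10^11 − 9.48×10^9 = 3.64×10^11 K⁴.
q = 5.67×10⁻⁸ × 3.64×10^11 / 6.790 = 3040 W/m².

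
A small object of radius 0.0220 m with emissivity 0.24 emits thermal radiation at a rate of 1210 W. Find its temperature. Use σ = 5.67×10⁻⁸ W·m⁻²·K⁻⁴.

A = 4πr² = 4π × (0.0220)² = 6.08×10^-3 m².
From P = εσAT⁴, T = (P / εσA)^(1/4) = (1210 / (0.24 × 5.67×10⁻⁸ × 6.08×10^-3))^(1/4).
T = (1.46×10^13)^(1/4) = 1960 K.

T ≈ 1960 K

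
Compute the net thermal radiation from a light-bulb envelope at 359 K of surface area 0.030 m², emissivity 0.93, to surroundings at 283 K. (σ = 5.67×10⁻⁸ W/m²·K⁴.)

Q ≈ 16.1 W

Q = εσA(T⁴ − T_s⁴). T⁴ − T_s⁴ = (359)⁴ − (283)⁴ = 1.66×10^10 − 6.41×10^9 = 1.02×10^10 K⁴.
Q = 0.93 × 5.67×10⁻⁸ × 0.0300 × 1.02×10^10 = 16.1 W.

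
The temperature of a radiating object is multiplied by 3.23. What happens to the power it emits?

P ∝ T⁴, so the power scales as (3.23)⁴ = 109.

factor ≈ 109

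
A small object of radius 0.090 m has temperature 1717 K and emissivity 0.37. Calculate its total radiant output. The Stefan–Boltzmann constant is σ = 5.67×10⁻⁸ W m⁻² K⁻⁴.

P ≈ 18600 W

A = 4πr² = 4π × (0.090)² = 0.102 m².
Stefan–Boltzmann: P = εσAT⁴ = 0.37 × 5.67×10⁻⁸ × 0.102 × (1717)⁴ = 0.37 × 5.67×10⁻⁸ × 0.102 × 8.69×10^12.
P = 18600 W.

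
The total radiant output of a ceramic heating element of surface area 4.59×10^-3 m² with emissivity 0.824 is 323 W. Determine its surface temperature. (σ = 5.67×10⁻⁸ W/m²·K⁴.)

T ≈ 1110 K

From P = εσAT⁴, T = (P / εσA)^(1/4) = (323 / (0.824 × 5.67×10⁻⁸ × 4.59×10^-3))^(1/4).
T = (1.51×10^12)^(1/4) = 1110 K.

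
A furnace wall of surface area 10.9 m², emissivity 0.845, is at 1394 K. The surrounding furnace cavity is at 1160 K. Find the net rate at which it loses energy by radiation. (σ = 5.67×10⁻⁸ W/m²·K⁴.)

Q ≈ 1.03×10^6 W

Q = εσA(T⁴ − T_s⁴). T⁴ − T_s⁴ = (1394)⁴ − (1160)⁴ = 3.78×10^12 − 1.81×10^12 = 1.97×10^12 K⁴.
Q = 0.845 × 5.67×10⁻⁸ × 10.9 × 1.97×10^12 = 1.03×10^6 W.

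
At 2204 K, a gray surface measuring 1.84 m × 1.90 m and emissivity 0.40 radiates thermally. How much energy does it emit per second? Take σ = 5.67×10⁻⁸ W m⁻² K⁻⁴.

A = 1.84 × 1.90 = 3.50 m².
P = εσAT⁴ = 0.40 × 5.67×10⁻⁸ × 3.50 × (2204)⁴ = 0.40 × 5.67×10⁻⁸ × 3.50 × 2.36×10^13.
P = 1.87×10^6 W.

P ≈ 1.87×10^6 W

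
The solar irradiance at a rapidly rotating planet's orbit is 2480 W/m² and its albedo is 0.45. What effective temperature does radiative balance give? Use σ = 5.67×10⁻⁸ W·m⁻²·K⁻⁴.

Power absorbed = (1−a)S·πR²; power emitted = 4πR²σT⁴. Equating and cancelling πR²:
T = ((1−a)S / 4σ)^(1/4) = (1360 / (4 × 5.67×10⁻⁸))^(1/4) = (6.01×10^9)^(1/4).
T = 278 K.

T ≈ 278 K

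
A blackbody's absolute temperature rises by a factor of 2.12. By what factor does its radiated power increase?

factor ≈ 20.2

P ∝ T⁴, so the power scales as (2.12)⁴ = 20.2.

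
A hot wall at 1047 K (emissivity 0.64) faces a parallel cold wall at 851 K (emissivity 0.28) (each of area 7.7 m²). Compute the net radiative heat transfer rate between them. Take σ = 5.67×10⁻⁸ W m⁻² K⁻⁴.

For two large parallel gray plates, q = σ(T₁⁴ − T₂⁴) / (1/ε₁ + 1/ε₂ − 1).
1/ε₁ + 1/ε₂ − 1 = 1/0.64 + 1/0.28 − 1 = 4.134.
T₁⁴ − T₂⁴ = 1.20×10^12 − 5.24×10^11 = 6.77×10^11 K⁴.
q = 5.67×10⁻⁸ × 6.77×10^11 / 4.134 = 9290 W/m².
Q = q·A = 9290 × 7.7 = 71500 W.

Q ≈ 71500 W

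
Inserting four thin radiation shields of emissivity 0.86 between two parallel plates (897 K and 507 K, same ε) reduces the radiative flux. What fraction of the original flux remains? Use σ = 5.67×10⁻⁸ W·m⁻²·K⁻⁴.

With N identical shields there are N+1 = 5 gaps in series, each with the same radiative resistance, so the flux falls to 1/(N+1) of its unshielded value.

ratio ≈ 0.200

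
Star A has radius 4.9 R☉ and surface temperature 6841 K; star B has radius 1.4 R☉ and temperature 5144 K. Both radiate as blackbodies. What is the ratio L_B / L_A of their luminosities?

L_B/L_A ≈ 0.0261

L = 4πR²σT⁴ ∝ R²T⁴, so L_B/L_A = (1.4/4.9)² × (5144/6841)⁴ = 0.0816 × 0.320 = 0.0261.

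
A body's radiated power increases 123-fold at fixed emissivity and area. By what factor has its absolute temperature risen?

P ∝ T⁴ ⇒ T ∝ P^(1/4), so T scales by (123)^(1/4) = 3.33.

factor ≈ 3.33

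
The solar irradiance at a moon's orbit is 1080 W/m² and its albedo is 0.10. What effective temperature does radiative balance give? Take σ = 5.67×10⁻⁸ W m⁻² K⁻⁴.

T ≈ 256 K

Power absorbed = (1−a)S·πR²; power emitted = 4πR²σT⁴. Equating and cancelling πR²:
T = ((1−a)S / 4σ)^(1/4) = (972 / (4 × 5.67×10⁻⁸))^(1/4) = (4.29×10^9)^(1/4).
T = 256 K.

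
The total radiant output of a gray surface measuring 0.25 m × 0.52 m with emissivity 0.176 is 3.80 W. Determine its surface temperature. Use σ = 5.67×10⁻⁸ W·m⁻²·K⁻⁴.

T ≈ 233 K

A = 0.25 × 0.52 = 0.130 m².
From P = εσAT⁴, T = (P / εσA)^(1/4) = (3.80 / (0.176 × 5.67×10⁻⁸ × 0.130))^(1/4).
T = (2.93×10^9)^(1/4) = 233 K.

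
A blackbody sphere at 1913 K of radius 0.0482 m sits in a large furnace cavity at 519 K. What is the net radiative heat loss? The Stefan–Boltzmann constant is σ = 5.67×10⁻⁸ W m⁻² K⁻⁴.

Q ≈ 22000 W

A = 4πr² = 4π × (0.0482)² = 0.0292 m².
Q = σA(T⁴ − T_s⁴). T⁴ − T_s⁴ = (1913)⁴ − (519)⁴ = 1.34×10^13 − 7.26×10^10 = 1.33×10^13 K⁴.
Q = 5.67×10⁻⁸ × 0.0292 × 1.33×10^13 = 22000 W.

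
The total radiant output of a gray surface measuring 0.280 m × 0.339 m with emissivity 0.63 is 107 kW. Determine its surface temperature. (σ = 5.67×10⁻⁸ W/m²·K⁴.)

A = 0.280 × 0.339 = 0.0949 m².
From P = εσAT⁴, T = (P / εσA)^(1/4) = (1.07×10^5 / (0.63 × 5.67×10⁻⁸ × 0.0949))^(1/4).
T = (3.16×10^13)^(1/4) = 2370 K.

T ≈ 2370 K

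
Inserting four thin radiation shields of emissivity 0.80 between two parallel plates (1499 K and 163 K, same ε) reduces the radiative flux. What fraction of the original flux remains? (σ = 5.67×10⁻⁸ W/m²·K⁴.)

With N identical shields there are N+1 = 5 gaps in series, each with the same radiative resistance, so the flux falls to 1/(N+1) of its unshielded value.

ratio ≈ 0.200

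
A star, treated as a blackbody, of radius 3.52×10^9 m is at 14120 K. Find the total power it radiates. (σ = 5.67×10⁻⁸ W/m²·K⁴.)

A = 4πr² = 4π × (3.52×10^9)² = 1.56×10^20 m².
P = σAT⁴ = 5.67×10⁻⁸ × 1.56×10^20 × (14120)⁴ = 5.67×10⁻⁸ × 1.56×10^20 × 3.98×10^16.
P = 3.51×10^29 W.

P ≈ 3.51×10^29 W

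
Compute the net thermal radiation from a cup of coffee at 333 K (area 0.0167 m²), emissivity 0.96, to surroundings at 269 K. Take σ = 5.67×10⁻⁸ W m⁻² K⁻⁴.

Q = εσA(T⁴ − T_s⁴). T⁴ − T_s⁴ = (333)⁴ − (269)⁴ = 1.23×10^10 − 5.24×10^9 = 7.06×10^9 K⁴.
Q = 0.96 × 5.67×10⁻⁸ × 0.0167 × 7.06×10^9 = 6.42 W.

Q ≈ 6.42 W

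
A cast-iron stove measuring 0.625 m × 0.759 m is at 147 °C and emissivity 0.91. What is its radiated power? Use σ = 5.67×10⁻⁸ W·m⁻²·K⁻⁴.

A = 0.625 × 0.759 = 0.474 m².
147 °C = 420 K.
P = εσAT⁴ = 0.91 × 5.67×10⁻⁸ × 0.474 × (420)⁴ = 0.91 × 5.67×10⁻⁸ × 0.474 × 3.11×10^10.
P = 762 W.

P ≈ 762 W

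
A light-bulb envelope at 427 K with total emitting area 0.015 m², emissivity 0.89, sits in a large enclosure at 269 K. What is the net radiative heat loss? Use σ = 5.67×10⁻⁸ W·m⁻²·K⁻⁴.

Q ≈ 21.2 W

Q = εσA(T⁴ − T_s⁴). T⁴ − T_s⁴ = (427)⁴ − (269)⁴ = 3.32×10^10 − 5.24×10^9 = 2.80×10^10 K⁴.
Q = 0.89 × 5.67×10⁻⁸ × 0.0150 × 2.80×10^10 = 21.2 W.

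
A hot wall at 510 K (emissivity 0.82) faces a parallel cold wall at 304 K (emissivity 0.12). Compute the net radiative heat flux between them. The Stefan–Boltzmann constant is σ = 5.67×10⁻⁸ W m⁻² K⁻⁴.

q ≈ 392 W/m²

For two large parallel gray plates, q = σ(T₁⁴ − T₂⁴) / (1/ε₁ + 1/ε₂ − 1).
1/ε₁ + 1/ε₂ − 1 = 1/0.82 + 1/0.12 − 1 = 8.553.
T₁⁴ − T₂⁴ = 6.77×10^10 − 8.54×10^9 = 5.91×10^10 K⁴.
q = 5.67×10⁻⁸ × 5.91×10^10 / 8.553 = 392 W/m².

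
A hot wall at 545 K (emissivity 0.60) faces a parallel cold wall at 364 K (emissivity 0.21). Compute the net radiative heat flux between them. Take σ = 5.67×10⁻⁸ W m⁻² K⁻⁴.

For two large parallel gray plates, q = σ(T₁⁴ − T₂⁴) / (1/ε₁ + 1/ε₂ − 1).
1/ε₁ + 1/ε₂ − 1 = 1/0.60 + 1/0.21 − 1 = 5.429.
T₁⁴ − T₂⁴ = 8.82×10^10 − 1.76×10^10 = 7.07×10^10 K⁴.
q = 5.67×10⁻⁸ × 7.07×10^10 / 5.429 = 738 W/m².

q ≈ 738 W/m²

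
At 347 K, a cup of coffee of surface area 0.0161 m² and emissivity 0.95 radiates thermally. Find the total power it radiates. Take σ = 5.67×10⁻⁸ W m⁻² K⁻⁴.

P = εσAT⁴ = 0.95 × 5.67×10⁻⁸ × 0.0161 × (347)⁴ = 0.95 × 5.67×10⁻⁸ × 0.0161 × 1.45×10^10.
P = 12.6 W.

P ≈ 12.6 W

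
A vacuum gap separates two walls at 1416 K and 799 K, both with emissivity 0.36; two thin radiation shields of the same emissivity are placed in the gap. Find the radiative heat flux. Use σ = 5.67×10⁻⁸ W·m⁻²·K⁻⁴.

q ≈ 15000 W/m²

Each of the 3 gaps contributes resistance (2/ε − 1) = 2/0.36 − 1 = 4.556; total = 13.67.
q = σ(T₁⁴ − T₂⁴) / 13.67 = 5.67×10⁻⁸ × 3.61×10^12 / 13.67 = 15000 W/m².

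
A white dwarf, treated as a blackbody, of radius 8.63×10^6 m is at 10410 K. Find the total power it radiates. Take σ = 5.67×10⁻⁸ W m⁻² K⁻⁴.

A = 4πr² = 4π × (8.63×10^6)² = 9.36×10^14 m².
P = σAT⁴ = 5.67×10⁻⁸ × 9.36×10^14 × (10410)⁴ = 5.67×10⁻⁸ × 9.36×10^14 × 1.17×10^16.
P = 6.23×10^23 W.

P ≈ 6.23×10^23 W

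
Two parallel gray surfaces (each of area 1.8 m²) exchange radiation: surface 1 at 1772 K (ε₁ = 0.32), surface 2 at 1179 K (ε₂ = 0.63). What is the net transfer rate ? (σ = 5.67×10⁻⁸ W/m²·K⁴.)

Q ≈ 2.18×10^5 W

For two large parallel gray plates, q = σ(T₁⁴ − T₂⁴) / (1/ε₁ + 1/ε₂ − 1).
1/ε₁ + 1/ε₂ − 1 = 1/0.32 + 1/0.63 − 1 = 3.712.
T₁⁴ − T₂⁴ = 9.86×10^12 − 1.93×10^12 = 7.93×10^12 K⁴.
q = 5.67×10⁻⁸ × 7.93×10^12 / 3.712 = 1.21×10^5 W/m².
Q = q·A = 1.21×10^5 × 1.8 = 2.18×10^5 W.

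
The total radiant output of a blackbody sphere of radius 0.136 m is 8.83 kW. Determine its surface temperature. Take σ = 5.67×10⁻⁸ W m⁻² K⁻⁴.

A = 4πr² = 4π × (0.136)² = 0.232 m².
From P = σAT⁴, T = (P / σA)^(1/4) = (8830 / (5.67×10⁻⁸ × 0.232))^(1/4).
T = (6.70×10^11)^(1/4) = 905 K.

T ≈ 905 K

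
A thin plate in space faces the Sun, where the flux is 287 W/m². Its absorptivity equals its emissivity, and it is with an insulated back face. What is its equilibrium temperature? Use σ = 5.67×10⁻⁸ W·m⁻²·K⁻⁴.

T ≈ 267 K

Absorbed flux αS = emitted flux εσT⁴ (one radiating face); with α = ε, T = (S/σ)^(1/4).
T = (287 / 5.67×10⁻⁸)^(1/4) = (5.06×10^9)^(1/4).
T = 267 K.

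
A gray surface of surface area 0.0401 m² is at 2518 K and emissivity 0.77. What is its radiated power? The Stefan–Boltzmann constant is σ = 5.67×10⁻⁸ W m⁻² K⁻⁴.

P ≈ 70400 W

P = εσAT⁴ = 0.77 × 5.67×10⁻⁸ × 0.0401 × (2518)⁴ = 0.77 × 5.67×10⁻⁸ × 0.0401 × 4.02×10^13.
P = 70400 W.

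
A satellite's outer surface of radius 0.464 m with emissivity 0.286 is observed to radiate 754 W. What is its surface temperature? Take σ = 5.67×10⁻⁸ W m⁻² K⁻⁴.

T ≈ 362 K

A = 4πr² = 4π × (0.464)² = 2.71 m².
From P = εσAT⁴, T = (P / εσA)^(1/4) = (754 / (0.286 × 5.67×10⁻⁸ × 2.71))^(1/4).
T = (1.72×10^10)^(1/4) = 362 K.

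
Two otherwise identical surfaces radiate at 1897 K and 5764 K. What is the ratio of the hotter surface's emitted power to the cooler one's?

P ∝ T⁴, so the ratio is (5764/1897)⁴ = (3.038)⁴ = 85.2.

ratio ≈ 85.2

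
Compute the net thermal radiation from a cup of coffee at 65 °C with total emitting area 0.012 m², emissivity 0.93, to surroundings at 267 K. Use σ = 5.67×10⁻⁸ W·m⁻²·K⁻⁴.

Q ≈ 5.04 W

Convert: 65 °C = 338 K.
Q = εσA(T⁴ − T_s⁴). T⁴ − T_s⁴ = (338)⁴ − (267)⁴ = 1.31×10^10 − 5.08×10^9 = 7.97×10^9 K⁴.
Q = 0.93 × 5.67×10⁻⁸ × 0.0120 × 7.97×10^9 = 5.04 W.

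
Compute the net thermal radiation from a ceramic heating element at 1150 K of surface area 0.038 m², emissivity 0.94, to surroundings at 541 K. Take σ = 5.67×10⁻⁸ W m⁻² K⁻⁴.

Q ≈ 3370 W

Q = εσA(T⁴ − T_s⁴). T⁴ − T_s⁴ = (1150)⁴ − (541)⁴ = 1.75×10^12 − 8.57×10^10 = 1.66×10^12 K⁴.
Q = 0.94 × 5.67×10⁻⁸ × 0.0380 × 1.66×10^12 = 3370 W.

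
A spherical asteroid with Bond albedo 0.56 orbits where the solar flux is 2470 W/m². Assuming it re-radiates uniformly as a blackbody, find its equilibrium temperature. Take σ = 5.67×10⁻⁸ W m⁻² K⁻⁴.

Power absorbed = (1−a)S·πR²; power emitted = 4πR²σT⁴. Equating and cancelling πR²:
T = ((1−a)S / 4σ)^(1/4) = (1090 / (4 × 5.67×10⁻⁸))^(1/4) = (4.79×10^9)^(1/4).
T = 263 K.

T ≈ 263 K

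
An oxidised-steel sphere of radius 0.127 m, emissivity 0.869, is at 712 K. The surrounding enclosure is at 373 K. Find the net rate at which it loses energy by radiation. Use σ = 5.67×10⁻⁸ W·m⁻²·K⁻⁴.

A = 4πr² = 4π × (0.127)² = 0.203 m².
Q = εσA(T⁴ − T_s⁴). T⁴ − T_s⁴ = (712)⁴ − (373)⁴ = 2.57×10^11 − 1.94×10^10 = 2.38×10^11 K⁴.
Q = 0.869 × 5.67×10⁻⁸ × 0.203 × 2.38×10^11 = 2370 W.

Q ≈ 2370 W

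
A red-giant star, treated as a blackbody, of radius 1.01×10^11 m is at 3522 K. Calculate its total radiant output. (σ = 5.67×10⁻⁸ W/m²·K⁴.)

P ≈ 1.12×10^30 W

A = 4πr² = 4π × (1.01×10^11)² = 1.28×10^23 m².
P = σAT⁴ = 5.67×10⁻⁸ × 1.28×10^23 × (3522)⁴ = 5.67×10⁻⁸ × 1.28×10^23 × 1.54×10^14.
P = 1.12×10^30 W.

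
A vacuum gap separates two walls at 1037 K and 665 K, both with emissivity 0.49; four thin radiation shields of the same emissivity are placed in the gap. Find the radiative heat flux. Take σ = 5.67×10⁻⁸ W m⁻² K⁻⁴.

q ≈ 3540 W/m²

Each of the 5 gaps contributes resistance (2/ε − 1) = 2/0.49 − 1 = 3.082; total = 15.41.
q = σ(T₁⁴ − T₂⁴) / 15.41 = 5.67×10⁻⁸ × 9.61×10^11 / 15.41 = 3540 W/m².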